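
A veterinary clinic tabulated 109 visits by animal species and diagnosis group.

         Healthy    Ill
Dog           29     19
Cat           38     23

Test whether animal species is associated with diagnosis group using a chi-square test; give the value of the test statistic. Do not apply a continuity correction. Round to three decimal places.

Row totals: 48, 61. Column totals: 67, 42. Grand total N = 109.
Expected counts (row total × column total / N):
  Dog, Healthy: 48×67/109 = 29.5046
  Dog, Ill: 48×42/109 = 18.4954
  Cat, Healthy: 61×67/109 = 37.4954
  Cat, Ill: 61×42/109 = 23.5046
Contributions (O − E)²/E:
  (29 − 29.5046)²/29.5046 = 0.0086
  (19 − 18.4954)²/18.4954 = 0.0138
  (38 − 37.4954)²/37.4954 = 0.0068
  (23 − 23.5046)²/23.5046 = 0.0108
χ² = 0.0086 + 0.0138 + 0.0068 + 0.0108 = 0.040

0.040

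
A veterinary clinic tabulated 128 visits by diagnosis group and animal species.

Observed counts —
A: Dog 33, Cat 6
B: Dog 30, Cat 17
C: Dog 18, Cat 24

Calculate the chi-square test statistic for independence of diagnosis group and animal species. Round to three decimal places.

Row totals: 39, 47, 42. Column totals: 81, 47. Grand total N = 128.
Expected counts (row total × column total / N):
  A, Dog: 39×81/128 = 24.6797
  A, Cat: 39×47/128 = 14.3203
  B, Dog: 47×81/128 = 29.7422
  B, Cat: 47×47/128 = 17.2578
  C, Dog: 42×81/128 = 26.5781
  C, Cat: 42×47/128 = 15.4219
Contributions (O − E)²/E:
  (33 − 24.6797)²/24.6797 = 2.8050
  (6 − 14.3203)²/14.3203 = 4.8342
  (30 − 29.7422)²/29.7422 = 0.0022
  (17 − 17.2578)²/17.2578 = 0.0039
  (18 − 26.5781)²/26.5781 = 2.7686
  (24 − 15.4219)²/15.4219 = 4.7714
χ² = 2.8050 + 4.8342 + 0.0022 + 0.0039 + 2.7686 + 4.7714 = 15.185

15.185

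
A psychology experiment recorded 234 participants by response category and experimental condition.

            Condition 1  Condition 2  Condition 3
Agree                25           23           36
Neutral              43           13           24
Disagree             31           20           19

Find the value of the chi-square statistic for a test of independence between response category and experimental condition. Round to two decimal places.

11.99

Row totals: 84, 80, 70. Column totals: 99, 56, 79. Grand total N = 234.
Expected counts (row total × column total / N):
  Agree, Condition 1: 84×99/234 = 35.5385
  Agree, Condition 2: 84×56/234 = 20.1026
  Agree, Condition 3: 84×79/234 = 28.3590
  Neutral, Condition 1: 80×99/234 = 33.8462
  Neutral, Condition 2: 80×56/234 = 19.1453
  Neutral, Condition 3: 80×79/234 = 27.0085
  Disagree, Condition 1: 70×99/234 = 29.6154
  Disagree, Condition 2: 70×56/234 = 16.7521
  Disagree, Condition 3: 70×79/234 = 23.6325
Contributions (O − E)²/E:
  (25 − 35.5385)²/35.5385 = 3.1251
  (23 − 20.1026)²/20.1026 = 0.4176
  (36 − 28.3590)²/28.3590 = 2.0588
  (43 − 33.8462)²/33.8462 = 2.4757
  (13 − 19.1453)²/19.1453 = 1.9725
  (24 − 27.0085)²/27.0085 = 0.3351
  (31 − 29.6154)²/29.6154 = 0.0647
  (20 − 16.7521)²/16.7521 = 0.6297
  (19 − 23.6325)²/23.6325 = 0.9081
χ² = 3.1251 + 0.4176 + 2.0588 + 2.4757 + 1.9725 + 0.3351 + 0.0647 + 0.6297 + 0.9081 = 11.99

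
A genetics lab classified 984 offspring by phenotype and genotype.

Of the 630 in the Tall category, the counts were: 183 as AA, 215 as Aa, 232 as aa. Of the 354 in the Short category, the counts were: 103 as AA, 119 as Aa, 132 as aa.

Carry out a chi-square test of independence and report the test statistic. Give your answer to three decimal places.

0.031

Row totals: 630, 354. Column totals: 286, 334, 364. Grand total N = 984.
Expected counts (row total × column total / N):
  Tall, AA: 630×286/984 = 183.1098
  Tall, Aa: 630×334/984 = 213.8415
  Tall, aa: 630×364/984 = 233.0488
  Short, AA: 354×286/984 = 102.8902
  Short, Aa: 354×334/984 = 120.1585
  Short, aa: 354×364/984 = 130.9512
Contributions (O − E)²/E:
  (183 − 183.1098)²/183.1098 = 0.0001
  (215 − 213.8415)²/213.8415 = 0.0063
  (232 − 233.0488)²/233.0488 = 0.0047
  (103 − 102.8902)²/102.8902 = 0.0001
  (119 − 120.1585)²/120.1585 = 0.0112
  (132 − 130.9512)²/130.9512 = 0.0084
χ² = 0.0001 + 0.0063 + 0.0047 + 0.0001 + 0.0112 + 0.0084 = 0.031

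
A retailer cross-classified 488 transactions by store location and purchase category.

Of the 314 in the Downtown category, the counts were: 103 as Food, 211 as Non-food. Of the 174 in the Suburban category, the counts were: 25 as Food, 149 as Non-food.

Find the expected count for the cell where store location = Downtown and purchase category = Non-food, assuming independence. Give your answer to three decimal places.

Row total (Downtown) = 314; column total (Non-food) = 360; grand total N = 488.
Expected count = (row total × column total) / N = 314 × 360 / 488 = 231.639.

231.639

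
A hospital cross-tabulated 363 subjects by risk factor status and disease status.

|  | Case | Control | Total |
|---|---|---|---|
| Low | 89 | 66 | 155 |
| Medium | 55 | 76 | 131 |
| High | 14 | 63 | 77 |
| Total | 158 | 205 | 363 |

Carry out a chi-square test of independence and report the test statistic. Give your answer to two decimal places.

Grand total N = 363.
Expected counts (row total × column total / N):
  Low, Case: 155×158/363 = 67.466
  Low, Control: 155×205/363 = 87.534
  Medium, Case: 131×158/363 = 57.019
  Medium, Control: 131×205/363 = 73.981
  High, Case: 77×158/363 = 33.515
  High, Control: 77×205/363 = 43.485
Contributions (O − E)²/E:
  (89 − 67.466)²/67.466 = 6.8733
  (66 − 87.534)²/87.534 = 5.2975
  (55 − 57.019)²/57.019 = 0.0715
  (76 − 73.981)²/73.981 = 0.0551
  (14 − 33.515)²/33.515 = 11.3631
  (63 − 43.485)²/43.485 = 8.7579
χ² = 6.8733 + 5.2975 + 0.0715 + 0.0551 + 11.3631 + 8.7579 = 32.42

32.42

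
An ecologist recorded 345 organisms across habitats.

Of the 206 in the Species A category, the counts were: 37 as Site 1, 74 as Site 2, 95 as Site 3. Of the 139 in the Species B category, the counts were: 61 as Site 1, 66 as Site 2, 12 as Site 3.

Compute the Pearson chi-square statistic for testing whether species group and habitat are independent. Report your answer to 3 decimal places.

59.968

Row totals: 206, 139. Column totals: 98, 140, 107. Grand total N = 345.
Expected counts (row total × column total / N):
  Species A, Site 1: 206×98/345 = 58.5159
  Species A, Site 2: 206×140/345 = 83.5942
  Species A, Site 3: 206×107/345 = 63.8899
  Species B, Site 1: 139×98/345 = 39.4841
  Species B, Site 2: 139×140/345 = 56.4058
  Species B, Site 3: 139×107/345 = 43.1101
Contributions (O − E)²/E:
  (37 − 58.5159)²/58.5159 = 7.9113
  (74 − 83.5942)²/83.5942 = 1.1011
  (95 − 63.8899)²/63.8899 = 15.1485
  (61 − 39.4841)²/39.4841 = 11.7246
  (66 − 56.4058)²/56.4058 = 1.6319
  (12 − 43.1101)²/43.1101 = 22.4504
χ² = 7.9113 + 1.1011 + 15.1485 + 11.7246 + 1.6319 + 22.4504 = 59.968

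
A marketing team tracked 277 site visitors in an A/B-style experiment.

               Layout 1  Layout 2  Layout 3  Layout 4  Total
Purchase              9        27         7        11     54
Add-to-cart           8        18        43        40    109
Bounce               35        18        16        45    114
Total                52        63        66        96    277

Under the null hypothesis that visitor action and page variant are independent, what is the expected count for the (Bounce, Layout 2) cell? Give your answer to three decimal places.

Row total (Bounce) = 114; column total (Layout 2) = 63; grand total N = 277.
Expected count = (row total × column total) / N = 114 × 63 / 277 = 25.928.

25.928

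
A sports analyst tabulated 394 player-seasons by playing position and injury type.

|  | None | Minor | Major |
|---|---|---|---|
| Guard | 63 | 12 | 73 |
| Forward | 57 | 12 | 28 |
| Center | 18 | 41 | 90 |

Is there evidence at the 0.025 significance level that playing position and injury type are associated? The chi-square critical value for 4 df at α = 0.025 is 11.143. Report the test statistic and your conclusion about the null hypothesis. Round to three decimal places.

Row totals: 148, 97, 149. Column totals: 138, 65, 191. Grand total N = 394.
Expected counts (row total × column total / N):
  Guard, None: 148×138/394 = 51.8376
  Guard, Minor: 148×65/394 = 24.4162
  Guard, Major: 148×191/394 = 71.7462
  Forward, None: 97×138/394 = 33.9746
  Forward, Minor: 97×65/394 = 16.0025
  Forward, Major: 97×191/394 = 47.0228
  Center, None: 149×138/394 = 52.1878
  Center, Minor: 149×65/394 = 24.5812
  Center, Major: 149×191/394 = 72.2310
Contributions (O − E)²/E:
  (63 − 51.8376)²/51.8376 = 2.4036
  (12 − 24.4162)²/24.4162 = 6.3139
  (73 − 71.7462)²/71.7462 = 0.0219
  (57 − 33.9746)²/33.9746 = 15.6049
  (12 − 16.0025)²/16.0025 = 1.0011
  (28 − 47.0228)²/47.0228 = 7.6956
  (18 − 52.1878)²/52.1878 = 22.3961
  (41 − 24.5812)²/24.5812 = 10.9668
  (90 − 72.2310)²/72.2310 = 4.3712
χ² = 2.4036 + 6.3139 + 0.0219 + 15.6049 + 1.0011 + 7.6956 + 22.3961 + 10.9668 + 4.3712 = 70.775
df = (3−1)(3−1) = 4. Since 70.775 > 11.143, reject the null hypothesis of independence at α = 0.025.

70.775; reject H₀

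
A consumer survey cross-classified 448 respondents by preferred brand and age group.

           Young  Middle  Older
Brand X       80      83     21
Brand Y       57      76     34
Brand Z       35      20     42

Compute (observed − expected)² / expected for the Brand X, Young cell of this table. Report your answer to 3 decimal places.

1.239

Row total (Brand X) = 184; column total (Young) = 172; N = 448.
Expected count E = 184 × 172 / 448 = 70.6429.
Contribution = (O − E)²/E = (80 − 70.6429)² / 70.6429 = 1.239.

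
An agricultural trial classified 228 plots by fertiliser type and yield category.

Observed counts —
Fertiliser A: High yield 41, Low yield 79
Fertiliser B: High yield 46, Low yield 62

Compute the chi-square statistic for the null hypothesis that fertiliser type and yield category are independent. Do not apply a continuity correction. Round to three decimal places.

Row totals: 120, 108. Column totals: 87, 141. Grand total N = 228.
Expected counts (row total × column total / N):
  Fertiliser A, High yield: 120×87/228 = 45.7895
  Fertiliser A, Low yield: 120×141/228 = 74.2105
  Fertiliser B, High yield: 108×87/228 = 41.2105
  Fertiliser B, Low yield: 108×141/228 = 66.7895
Contributions (O − E)²/E:
  (41 − 45.7895)²/45.7895 = 0.5010
  (79 − 74.2105)²/74.2105 = 0.3091
  (46 − 41.2105)²/41.2105 = 0.5566
  (62 − 66.7895)²/66.7895 = 0.3435
χ² = 0.5010 + 0.3091 + 0.5566 + 0.3435 = 1.710

1.710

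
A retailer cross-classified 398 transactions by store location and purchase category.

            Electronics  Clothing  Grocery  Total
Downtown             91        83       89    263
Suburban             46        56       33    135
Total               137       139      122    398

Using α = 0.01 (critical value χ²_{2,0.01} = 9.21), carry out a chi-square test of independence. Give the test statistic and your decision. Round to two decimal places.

5.09; fail to reject H₀

Grand total N = 398.
Expected counts (row total × column total / N):
  Downtown, Electronics: 263×137/398 = 90.530
  Downtown, Clothing: 263×139/398 = 91.852
  Downtown, Grocery: 263×122/398 = 80.618
  Suburban, Electronics: 135×137/398 = 46.470
  Suburban, Clothing: 135×139/398 = 47.148
  Suburban, Grocery: 135×122/398 = 41.382
Contributions (O − E)²/E:
  (91 − 90.530)²/90.530 = 0.0024
  (83 − 91.852)²/91.852 = 0.8531
  (89 − 80.618)²/80.618 = 0.8715
  (46 − 46.470)²/46.470 = 0.0048
  (56 − 47.148)²/47.148 = 1.6620
  (33 − 41.382)²/41.382 = 1.6978
χ² = 0.0024 + 0.8531 + 0.8715 + 0.0048 + 1.6620 + 1.6978 = 5.09
df = (2−1)(3−1) = 2. Since 5.09 < 9.21, fail to reject the null hypothesis of independence at α = 0.01.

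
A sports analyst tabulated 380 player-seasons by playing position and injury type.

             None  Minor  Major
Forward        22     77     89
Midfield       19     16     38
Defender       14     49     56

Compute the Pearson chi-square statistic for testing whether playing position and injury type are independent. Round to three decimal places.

Row totals: 188, 73, 119. Column totals: 55, 142, 183. Grand total N = 380.
Expected counts (row total × column total / N):
  Forward, None: 188×55/380 = 27.2105
  Forward, Minor: 188×142/380 = 70.2526
  Forward, Major: 188×183/380 = 90.5368
  Midfield, None: 73×55/380 = 10.5658
  Midfield, Minor: 73×142/380 = 27.2789
  Midfield, Major: 73×183/380 = 35.1553
  Defender, None: 119×55/380 = 17.2237
  Defender, Minor: 119×142/380 = 44.4684
  Defender, Major: 119×183/380 = 57.3079
Contributions (O − E)²/E:
  (22 − 27.2105)²/27.2105 = 0.9978
  (77 − 70.2526)²/70.2526 = 0.6481
  (89 − 90.5368)²/90.5368 = 0.0261
  (19 − 10.5658)²/10.5658 = 6.7326
  (16 − 27.2789)²/27.2789 = 4.6634
  (38 − 35.1553)²/35.1553 = 0.2302
  (14 − 17.2237)²/17.2237 = 0.6034
  (49 − 44.4684)²/44.4684 = 0.4618
  (56 − 57.3079)²/57.3079 = 0.0298
χ² = 0.9978 + 0.6481 + 0.0261 + 6.7326 + 4.6634 + 0.2302 + 0.6034 + 0.4618 + 0.0298 = 14.393

14.393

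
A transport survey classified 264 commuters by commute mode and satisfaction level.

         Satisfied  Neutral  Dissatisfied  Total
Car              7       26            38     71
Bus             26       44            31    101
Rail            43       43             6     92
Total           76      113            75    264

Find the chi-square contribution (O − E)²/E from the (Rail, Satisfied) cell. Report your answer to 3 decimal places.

10.298

Row total (Rail) = 92; column total (Satisfied) = 76; N = 264.
Expected count E = 92 × 76 / 264 = 26.4848.
Contribution = (O − E)²/E = (43 − 26.4848)² / 26.4848 = 10.298.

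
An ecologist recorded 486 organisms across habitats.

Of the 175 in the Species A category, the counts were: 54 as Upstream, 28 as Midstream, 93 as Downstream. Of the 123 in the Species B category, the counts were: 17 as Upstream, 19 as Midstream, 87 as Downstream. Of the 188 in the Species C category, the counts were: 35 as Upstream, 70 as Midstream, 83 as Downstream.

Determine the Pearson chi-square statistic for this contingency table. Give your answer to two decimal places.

42.87

Row totals: 175, 123, 188. Column totals: 106, 117, 263. Grand total N = 486.
Expected counts (row total × column total / N):
  Species A, Upstream: 175×106/486 = 38.169
  Species A, Midstream: 175×117/486 = 42.130
  Species A, Downstream: 175×263/486 = 94.702
  Species B, Upstream: 123×106/486 = 26.827
  Species B, Midstream: 123×117/486 = 29.611
  Species B, Downstream: 123×263/486 = 66.562
  Species C, Upstream: 188×106/486 = 41.004
  Species C, Midstream: 188×117/486 = 45.259
  Species C, Downstream: 188×263/486 = 101.737
Contributions (O − E)²/E:
  (54 − 38.169)²/38.169 = 6.5661
  (28 − 42.130)²/42.130 = 4.7391
  (93 − 94.702)²/94.702 = 0.0306
  (17 − 26.827)²/26.827 = 3.5997
  (19 − 29.611)²/29.611 = 3.8024
  (87 − 66.562)²/66.562 = 6.2755
  (35 − 41.004)²/41.004 = 0.8791
  (70 − 45.259)²/45.259 = 13.5248
  (83 − 101.737)²/101.737 = 3.4508
χ² = 6.5661 + 4.7391 + 0.0306 + 3.5997 + 3.8024 + 6.2755 + 0.8791 + 13.5248 + 3.4508 = 42.87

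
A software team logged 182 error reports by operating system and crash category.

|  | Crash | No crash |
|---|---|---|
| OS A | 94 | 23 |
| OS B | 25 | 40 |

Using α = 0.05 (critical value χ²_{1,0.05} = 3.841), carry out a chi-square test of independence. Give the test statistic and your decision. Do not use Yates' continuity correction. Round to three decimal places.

Row totals: 117, 65. Column totals: 119, 63. Grand total N = 182.
Expected counts (row total × column total / N):
  OS A, Crash: 117×119/182 = 76.5000
  OS A, No crash: 117×63/182 = 40.5000
  OS B, Crash: 65×119/182 = 42.5000
  OS B, No crash: 65×63/182 = 22.5000
Contributions (O − E)²/E:
  (94 − 76.5000)²/76.5000 = 4.0033
  (23 − 40.5000)²/40.5000 = 7.5617
  (25 − 42.5000)²/42.5000 = 7.2059
  (40 − 22.5000)²/22.5000 = 13.6111
χ² = 4.0033 + 7.5617 + 7.2059 + 13.6111 = 32.382
df = (2−1)(2−1) = 1. Since 32.382 > 3.841, reject the null hypothesis of independence at α = 0.05.

32.382; reject H₀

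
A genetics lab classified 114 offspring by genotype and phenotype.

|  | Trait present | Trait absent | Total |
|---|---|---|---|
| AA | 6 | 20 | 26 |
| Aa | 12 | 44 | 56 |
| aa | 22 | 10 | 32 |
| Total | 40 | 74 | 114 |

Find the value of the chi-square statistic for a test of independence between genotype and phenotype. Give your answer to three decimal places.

22.154

Grand total N = 114.
Expected counts (row total × column total / N):
  AA, Trait present: 26×40/114 = 9.1228
  AA, Trait absent: 26×74/114 = 16.8772
  Aa, Trait present: 56×40/114 = 19.6491
  Aa, Trait absent: 56×74/114 = 36.3509
  aa, Trait present: 32×40/114 = 11.2281
  aa, Trait absent: 32×74/114 = 20.7719
Contributions (O − E)²/E:
  (6 − 9.1228)²/9.1228 = 1.0690
  (20 − 16.8772)²/16.8772 = 0.5778
  (12 − 19.6491)²/19.6491 = 2.9777
  (44 − 36.3509)²/36.3509 = 1.6096
  (22 − 11.2281)²/11.2281 = 10.3342
  (10 − 20.7719)²/20.7719 = 5.5861
χ² = 1.0690 + 0.5778 + 2.9777 + 1.6096 + 10.3342 + 5.5861 = 22.154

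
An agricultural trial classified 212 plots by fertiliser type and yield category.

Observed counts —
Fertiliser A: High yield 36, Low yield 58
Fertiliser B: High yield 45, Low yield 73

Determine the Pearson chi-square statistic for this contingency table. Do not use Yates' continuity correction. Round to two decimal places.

0.00

Row totals: 94, 118. Column totals: 81, 131. Grand total N = 212.
Expected counts (row total × column total / N):
  Fertiliser A, High yield: 94×81/212 = 35.915
  Fertiliser A, Low yield: 94×131/212 = 58.085
  Fertiliser B, High yield: 118×81/212 = 45.085
  Fertiliser B, Low yield: 118×131/212 = 72.915
Contributions (O − E)²/E:
  (36 − 35.915)²/35.915 = 0.0002
  (58 − 58.085)²/58.085 = 0.0001
  (45 − 45.085)²/45.085 = 0.0002
  (73 − 72.915)²/72.915 = 0.0001
χ² = 0.0002 + 0.0001 + 0.0002 + 0.0001 = 0.00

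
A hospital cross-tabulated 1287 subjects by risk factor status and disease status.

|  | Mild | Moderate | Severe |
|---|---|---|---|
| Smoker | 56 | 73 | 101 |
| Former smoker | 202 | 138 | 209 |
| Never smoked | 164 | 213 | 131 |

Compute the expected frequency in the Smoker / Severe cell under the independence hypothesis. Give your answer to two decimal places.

78.81

Row total (Smoker) = 230; column total (Severe) = 441; grand total N = 1287.
Expected count = (row total × column total) / N = 230 × 441 / 1287 = 78.81.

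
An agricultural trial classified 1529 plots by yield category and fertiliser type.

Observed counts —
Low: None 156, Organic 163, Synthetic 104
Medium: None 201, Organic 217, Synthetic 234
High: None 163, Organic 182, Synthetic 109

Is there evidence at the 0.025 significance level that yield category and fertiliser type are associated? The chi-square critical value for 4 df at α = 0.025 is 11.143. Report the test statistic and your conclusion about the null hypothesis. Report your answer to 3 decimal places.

24.564; reject H₀

Row totals: 423, 652, 454. Column totals: 520, 562, 447. Grand total N = 1529.
Expected counts (row total × column total / N):
  Low, None: 423×520/1529 = 143.8587
  Low, Organic: 423×562/1529 = 155.4781
  Low, Synthetic: 423×447/1529 = 123.6632
  Medium, None: 652×520/1529 = 221.7397
  Medium, Organic: 652×562/1529 = 239.6494
  Medium, Synthetic: 652×447/1529 = 190.6109
  High, None: 454×520/1529 = 154.4016
  High, Organic: 454×562/1529 = 166.8725
  High, Synthetic: 454×447/1529 = 132.7260
Contributions (O − E)²/E:
  (156 − 143.8587)²/143.8587 = 1.0247
  (163 − 155.4781)²/155.4781 = 0.3639
  (104 − 123.6632)²/123.6632 = 3.1266
  (201 − 221.7397)²/221.7397 = 1.9398
  (217 − 239.6494)²/239.6494 = 2.1406
  (234 − 190.6109)²/190.6109 = 9.8767
  (163 − 154.4016)²/154.4016 = 0.4788
  (182 − 166.8725)²/166.8725 = 1.3714
  (109 − 132.7260)²/132.7260 = 4.2412
χ² = 1.0247 + 0.3639 + 3.1266 + 1.9398 + 2.1406 + 9.8767 + 0.4788 + 1.3714 + 4.2412 = 24.564
df = (3−1)(3−1) = 4. Since 24.564 > 11.143, reject the null hypothesis of independence at α = 0.025.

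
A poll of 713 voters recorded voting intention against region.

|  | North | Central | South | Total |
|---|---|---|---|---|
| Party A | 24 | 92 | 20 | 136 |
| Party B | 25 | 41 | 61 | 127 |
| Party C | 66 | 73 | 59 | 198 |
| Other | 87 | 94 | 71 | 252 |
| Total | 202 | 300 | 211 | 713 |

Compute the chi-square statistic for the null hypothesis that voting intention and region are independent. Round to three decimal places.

65.611

Grand total N = 713.
Expected counts (row total × column total / N):
  Party A, North: 136×202/713 = 38.53015
  Party A, Central: 136×300/713 = 57.22300
  Party A, South: 136×211/713 = 40.24684
  Party B, North: 127×202/713 = 35.98036
  Party B, Central: 127×300/713 = 53.43619
  Party B, South: 127×211/713 = 37.58345
  Party C, North: 198×202/713 = 56.09537
  Party C, Central: 198×300/713 = 83.30996
  Party C, South: 198×211/713 = 58.59467
  Other, North: 252×202/713 = 71.39411
  Other, Central: 252×300/713 = 106.03086
  Other, South: 252×211/713 = 74.57504
Contributions (O − E)²/E:
  (24 − 38.53015)²/38.53015 = 5.4795
  (92 − 57.22300)²/57.22300 = 21.1356
  (20 − 40.24684)²/40.24684 = 10.1855
  (25 − 35.98036)²/35.98036 = 3.3509
  (41 − 53.43619)²/53.43619 = 2.8943
  (61 − 37.58345)²/37.58345 = 14.5898
  (66 − 56.09537)²/56.09537 = 1.7488
  (73 − 83.30996)²/83.30996 = 1.2759
  (59 − 58.59467)²/58.59467 = 0.0028
  (87 − 71.39411)²/71.39411 = 3.4113
  (94 − 106.03086)²/106.03086 = 1.3651
  (71 − 74.57504)²/74.57504 = 0.1714
χ² = 5.4795 + 21.1356 + 10.1855 + 3.3509 + 2.8943 + 14.5898 + 1.7488 + 1.2759 + 0.0028 + 3.4113 + 1.3651 + 0.1714 = 65.611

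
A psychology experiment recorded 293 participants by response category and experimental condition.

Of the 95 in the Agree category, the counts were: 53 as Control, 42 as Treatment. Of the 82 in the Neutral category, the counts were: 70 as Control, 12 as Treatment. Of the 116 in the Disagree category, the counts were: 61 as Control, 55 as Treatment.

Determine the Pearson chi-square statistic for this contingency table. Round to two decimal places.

Row totals: 95, 82, 116. Column totals: 184, 109. Grand total N = 293.
Expected counts (row total × column total / N):
  Agree, Control: 95×184/293 = 59.659
  Agree, Treatment: 95×109/293 = 35.341
  Neutral, Control: 82×184/293 = 51.495
  Neutral, Treatment: 82×109/293 = 30.505
  Disagree, Control: 116×184/293 = 72.846
  Disagree, Treatment: 116×109/293 = 43.154
Contributions (O − E)²/E:
  (53 − 59.659)²/59.659 = 0.7433
  (42 − 35.341)²/35.341 = 1.2547
  (70 − 51.495)²/51.495 = 6.6499
  (12 − 30.505)²/30.505 = 11.2255
  (61 − 72.846)²/72.846 = 1.9264
  (55 − 43.154)²/43.154 = 3.2518
χ² = 0.7433 + 1.2547 + 6.6499 + 11.2255 + 1.9264 + 3.2518 = 25.05

25.05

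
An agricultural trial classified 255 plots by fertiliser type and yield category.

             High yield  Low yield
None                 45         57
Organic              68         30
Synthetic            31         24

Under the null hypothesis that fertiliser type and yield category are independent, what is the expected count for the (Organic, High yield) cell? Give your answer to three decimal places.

Row total (Organic) = 98; column total (High yield) = 144; grand total N = 255.
Expected count = (row total × column total) / N = 98 × 144 / 255 = 55.341.

55.341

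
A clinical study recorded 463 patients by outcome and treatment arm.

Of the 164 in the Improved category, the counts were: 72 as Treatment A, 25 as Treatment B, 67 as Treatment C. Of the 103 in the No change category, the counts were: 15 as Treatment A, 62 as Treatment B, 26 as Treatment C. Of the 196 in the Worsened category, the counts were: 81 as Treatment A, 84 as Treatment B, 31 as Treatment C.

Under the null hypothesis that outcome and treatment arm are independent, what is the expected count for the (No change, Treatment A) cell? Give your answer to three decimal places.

37.374

Row total (No change) = 103; column total (Treatment A) = 168; grand total N = 463.
Expected count = (row total × column total) / N = 103 × 168 / 463 = 37.374.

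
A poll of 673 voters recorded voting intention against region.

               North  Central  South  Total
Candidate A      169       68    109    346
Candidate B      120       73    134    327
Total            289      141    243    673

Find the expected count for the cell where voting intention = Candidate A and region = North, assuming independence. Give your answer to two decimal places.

Row total (Candidate A) = 346; column total (North) = 289; grand total N = 673.
Expected count = (row total × column total) / N = 346 × 289 / 673 = 148.58.

148.58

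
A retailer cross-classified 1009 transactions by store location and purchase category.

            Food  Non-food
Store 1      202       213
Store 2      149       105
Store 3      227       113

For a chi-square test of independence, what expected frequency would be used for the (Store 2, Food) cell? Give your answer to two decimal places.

145.50

Row total (Store 2) = 254; column total (Food) = 578; grand total N = 1009.
Expected count = (row total × column total) / N = 254 × 578 / 1009 = 145.50.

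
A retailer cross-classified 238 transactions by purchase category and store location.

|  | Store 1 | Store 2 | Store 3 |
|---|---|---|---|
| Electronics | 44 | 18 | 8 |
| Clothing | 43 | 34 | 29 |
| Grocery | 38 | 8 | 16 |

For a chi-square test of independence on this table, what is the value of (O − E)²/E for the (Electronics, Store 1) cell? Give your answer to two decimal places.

1.42

Row total (Electronics) = 70; column total (Store 1) = 125; N = 238.
Expected count E = 70 × 125 / 238 = 36.7647.
Contribution = (O − E)²/E = (44 − 36.7647)² / 36.7647 = 1.42.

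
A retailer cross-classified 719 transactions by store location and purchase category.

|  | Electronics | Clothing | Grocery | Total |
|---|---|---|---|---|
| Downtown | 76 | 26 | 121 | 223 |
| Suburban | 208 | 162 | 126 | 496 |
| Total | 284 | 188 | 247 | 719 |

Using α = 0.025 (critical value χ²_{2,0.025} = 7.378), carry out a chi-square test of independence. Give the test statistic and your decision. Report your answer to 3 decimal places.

65.644; reject H₀

Grand total N = 719.
Expected counts (row total × column total / N):
  Downtown, Electronics: 223×284/719 = 88.0834
  Downtown, Clothing: 223×188/719 = 58.3088
  Downtown, Grocery: 223×247/719 = 76.6078
  Suburban, Electronics: 496×284/719 = 195.9166
  Suburban, Clothing: 496×188/719 = 129.6912
  Suburban, Grocery: 496×247/719 = 170.3922
Contributions (O − E)²/E:
  (76 − 88.0834)²/88.0834 = 1.6576
  (26 − 58.3088)²/58.3088 = 17.9022
  (121 − 76.6078)²/76.6078 = 25.7241
  (208 − 195.9166)²/195.9166 = 0.7453
  (162 − 129.6912)²/129.6912 = 8.0488
  (126 − 170.3922)²/170.3922 = 11.5655
χ² = 1.6576 + 17.9022 + 25.7241 + 0.7453 + 8.0488 + 11.5655 = 65.644
df = (2−1)(3−1) = 2. Since 65.644 > 7.378, reject the null hypothesis of independence at α = 0.025.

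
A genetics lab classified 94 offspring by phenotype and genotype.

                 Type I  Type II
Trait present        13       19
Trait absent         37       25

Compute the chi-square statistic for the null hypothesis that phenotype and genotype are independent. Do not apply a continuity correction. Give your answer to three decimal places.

Row totals: 32, 62. Column totals: 50, 44. Grand total N = 94.
Expected counts (row total × column total / N):
  Trait present, Type I: 32×50/94 = 17.0213
  Trait present, Type II: 32×44/94 = 14.9787
  Trait absent, Type I: 62×50/94 = 32.9787
  Trait absent, Type II: 62×44/94 = 29.0213
Contributions (O − E)²/E:
  (13 − 17.0213)²/17.0213 = 0.9500
  (19 − 14.9787)²/14.9787 = 1.0796
  (37 − 32.9787)²/32.9787 = 0.4903
  (25 − 29.0213)²/29.0213 = 0.5572
χ² = 0.9500 + 1.0796 + 0.4903 + 0.5572 = 3.077

3.077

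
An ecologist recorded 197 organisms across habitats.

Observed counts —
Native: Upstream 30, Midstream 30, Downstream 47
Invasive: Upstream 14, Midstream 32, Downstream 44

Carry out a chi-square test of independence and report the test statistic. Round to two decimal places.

4.55

Row totals: 107, 90. Column totals: 44, 62, 91. Grand total N = 197.
Expected counts (row total × column total / N):
  Native, Upstream: 107×44/197 = 23.898
  Native, Midstream: 107×62/197 = 33.675
  Native, Downstream: 107×91/197 = 49.426
  Invasive, Upstream: 90×44/197 = 20.102
  Invasive, Midstream: 90×62/197 = 28.325
  Invasive, Downstream: 90×91/197 = 41.574
Contributions (O − E)²/E:
  (30 − 23.898)²/23.898 = 1.5581
  (30 − 33.675)²/33.675 = 0.4011
  (47 − 49.426)²/49.426 = 0.1191
  (14 − 20.102)²/20.102 = 1.8523
  (32 − 28.325)²/28.325 = 0.4768
  (44 − 41.574)²/41.574 = 0.1416
χ² = 1.5581 + 0.4011 + 0.1191 + 1.8523 + 0.4768 + 0.1416 = 4.55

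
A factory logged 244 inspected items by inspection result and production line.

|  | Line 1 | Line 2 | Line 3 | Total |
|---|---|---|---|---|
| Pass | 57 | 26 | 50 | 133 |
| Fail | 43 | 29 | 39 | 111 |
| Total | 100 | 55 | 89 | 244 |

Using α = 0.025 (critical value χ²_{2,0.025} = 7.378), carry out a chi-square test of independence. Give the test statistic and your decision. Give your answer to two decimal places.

Grand total N = 244.
Expected counts (row total × column total / N):
  Pass, Line 1: 133×100/244 = 54.508
  Pass, Line 2: 133×55/244 = 29.980
  Pass, Line 3: 133×89/244 = 48.512
  Fail, Line 1: 111×100/244 = 45.492
  Fail, Line 2: 111×55/244 = 25.020
  Fail, Line 3: 111×89/244 = 40.488
Contributions (O − E)²/E:
  (57 − 54.508)²/54.508 = 0.1139
  (26 − 29.980)²/29.980 = 0.5284
  (50 − 48.512)²/48.512 = 0.0456
  (43 − 45.492)²/45.492 = 0.1365
  (29 − 25.020)²/25.020 = 0.6331
  (39 − 40.488)²/40.488 = 0.0547
χ² = 0.1139 + 0.5284 + 0.0456 + 0.1365 + 0.6331 + 0.0547 = 1.51
df = (2−1)(3−1) = 2. Since 1.51 < 7.378, fail to reject the null hypothesis of independence at α = 0.025.

1.51; fail to reject H₀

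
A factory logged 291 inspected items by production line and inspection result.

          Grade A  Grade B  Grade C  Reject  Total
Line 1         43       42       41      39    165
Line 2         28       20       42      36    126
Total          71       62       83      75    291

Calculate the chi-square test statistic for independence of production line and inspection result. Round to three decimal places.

5.988

Grand total N = 291.
Expected counts (row total × column total / N):
  Line 1, Grade A: 165×71/291 = 40.2577
  Line 1, Grade B: 165×62/291 = 35.1546
  Line 1, Grade C: 165×83/291 = 47.0619
  Line 1, Reject: 165×75/291 = 42.5258
  Line 2, Grade A: 126×71/291 = 30.7423
  Line 2, Grade B: 126×62/291 = 26.8454
  Line 2, Grade C: 126×83/291 = 35.9381
  Line 2, Reject: 126×75/291 = 32.4742
Contributions (O − E)²/E:
  (43 − 40.2577)²/40.2577 = 0.1868
  (42 − 35.1546)²/35.1546 = 1.3330
  (41 − 47.0619)²/47.0619 = 0.7808
  (39 − 42.5258)²/42.5258 = 0.2923
  (28 − 30.7423)²/30.7423 = 0.2446
  (20 − 26.8454)²/26.8454 = 1.7455
  (42 − 35.9381)²/35.9381 = 1.0225
  (36 − 32.4742)²/32.4742 = 0.3828
χ² = 0.1868 + 1.3330 + 0.7808 + 0.2923 + 0.2446 + 1.7455 + 1.0225 + 0.3828 = 5.988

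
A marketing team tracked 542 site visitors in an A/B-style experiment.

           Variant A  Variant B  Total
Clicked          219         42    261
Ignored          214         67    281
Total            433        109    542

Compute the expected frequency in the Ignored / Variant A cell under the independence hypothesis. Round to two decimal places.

Row total (Ignored) = 281; column total (Variant A) = 433; grand total N = 542.
Expected count = (row total × column total) / N = 281 × 433 / 542 = 224.49.

224.49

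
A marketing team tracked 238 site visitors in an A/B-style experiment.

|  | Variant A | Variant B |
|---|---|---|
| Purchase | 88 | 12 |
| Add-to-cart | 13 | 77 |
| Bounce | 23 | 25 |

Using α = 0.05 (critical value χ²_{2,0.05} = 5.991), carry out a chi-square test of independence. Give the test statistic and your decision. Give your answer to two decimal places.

Row totals: 100, 90, 48. Column totals: 124, 114. Grand total N = 238.
Expected counts (row total × column total / N):
  Purchase, Variant A: 100×124/238 = 52.1008
  Purchase, Variant B: 100×114/238 = 47.8992
  Add-to-cart, Variant A: 90×124/238 = 46.8908
  Add-to-cart, Variant B: 90×114/238 = 43.1092
  Bounce, Variant A: 48×124/238 = 25.0084
  Bounce, Variant B: 48×114/238 = 22.9916
Contributions (O − E)²/E:
  (88 − 52.1008)²/52.1008 = 24.7358
  (12 − 47.8992)²/47.8992 = 26.9055
  (13 − 46.8908)²/46.8908 = 24.4949
  (77 − 43.1092)²/43.1092 = 26.6436
  (23 − 25.0084)²/25.0084 = 0.1613
  (25 − 22.9916)²/22.9916 = 0.1754
χ² = 24.7358 + 26.9055 + 24.4949 + 26.6436 + 0.1613 + 0.1754 = 103.12
df = (3−1)(2−1) = 2. Since 103.12 > 5.991, reject the null hypothesis of independence at α = 0.05.

103.12; reject H₀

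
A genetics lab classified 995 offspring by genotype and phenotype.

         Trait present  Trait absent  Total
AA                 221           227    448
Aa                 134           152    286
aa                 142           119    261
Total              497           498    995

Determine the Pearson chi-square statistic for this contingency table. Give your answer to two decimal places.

Grand total N = 995.
Expected counts (row total × column total / N):
  AA, Trait present: 448×497/995 = 223.775
  AA, Trait absent: 448×498/995 = 224.225
  Aa, Trait present: 286×497/995 = 142.856
  Aa, Trait absent: 286×498/995 = 143.144
  aa, Trait present: 261×497/995 = 130.369
  aa, Trait absent: 261×498/995 = 130.631
Contributions (O − E)²/E:
  (221 − 223.775)²/223.775 = 0.0344
  (227 − 224.225)²/224.225 = 0.0343
  (134 − 142.856)²/142.856 = 0.5490
  (152 − 143.144)²/143.144 = 0.5479
  (142 − 130.369)²/130.369 = 1.0377
  (119 − 130.631)²/130.631 = 1.0356
χ² = 0.0344 + 0.0343 + 0.5490 + 0.5479 + 1.0377 + 1.0356 = 3.24

3.24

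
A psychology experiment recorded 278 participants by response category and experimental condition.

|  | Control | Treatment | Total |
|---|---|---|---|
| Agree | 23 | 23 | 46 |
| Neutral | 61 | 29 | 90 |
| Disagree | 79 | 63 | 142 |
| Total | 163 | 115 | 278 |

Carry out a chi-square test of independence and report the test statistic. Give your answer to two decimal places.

Grand total N = 278.
Expected counts (row total × column total / N):
  Agree, Control: 46×163/278 = 26.971
  Agree, Treatment: 46×115/278 = 19.029
  Neutral, Control: 90×163/278 = 52.770
  Neutral, Treatment: 90×115/278 = 37.230
  Disagree, Control: 142×163/278 = 83.259
  Disagree, Treatment: 142×115/278 = 58.741
Contributions (O − E)²/E:
  (23 − 26.971)²/26.971 = 0.5847
  (23 − 19.029)²/19.029 = 0.8287
  (61 − 52.770)²/52.770 = 1.2835
  (29 − 37.230)²/37.230 = 1.8193
  (79 − 83.259)²/83.259 = 0.2179
  (63 − 58.741)²/58.741 = 0.3088
χ² = 0.5847 + 0.8287 + 1.2835 + 1.8193 + 0.2179 + 0.3088 = 5.04

5.04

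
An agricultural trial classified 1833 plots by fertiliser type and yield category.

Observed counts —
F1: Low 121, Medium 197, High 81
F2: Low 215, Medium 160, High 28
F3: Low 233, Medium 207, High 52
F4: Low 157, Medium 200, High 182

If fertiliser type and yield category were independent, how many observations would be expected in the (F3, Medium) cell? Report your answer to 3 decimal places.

205.067

Row total (F3) = 492; column total (Medium) = 764; grand total N = 1833.
Expected count = (row total × column total) / N = 492 × 764 / 1833 = 205.067.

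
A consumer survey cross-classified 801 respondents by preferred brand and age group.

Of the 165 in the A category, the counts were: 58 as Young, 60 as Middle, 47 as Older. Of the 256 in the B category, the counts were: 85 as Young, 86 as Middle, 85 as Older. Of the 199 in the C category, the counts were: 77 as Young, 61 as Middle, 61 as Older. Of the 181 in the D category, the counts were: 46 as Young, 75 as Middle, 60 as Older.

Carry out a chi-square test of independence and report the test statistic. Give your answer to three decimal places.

9.630

Row totals: 165, 256, 199, 181. Column totals: 266, 282, 253. Grand total N = 801.
Expected counts (row total × column total / N):
  A, Young: 165×266/801 = 54.7940
  A, Middle: 165×282/801 = 58.0899
  A, Older: 165×253/801 = 52.1161
  B, Young: 256×266/801 = 85.0137
  B, Middle: 256×282/801 = 90.1273
  B, Older: 256×253/801 = 80.8589
  C, Young: 199×266/801 = 66.0849
  C, Middle: 199×282/801 = 70.0599
  C, Older: 199×253/801 = 62.8552
  D, Young: 181×266/801 = 60.1074
  D, Middle: 181×282/801 = 63.7228
  D, Older: 181×253/801 = 57.1698
Contributions (O − E)²/E:
  (58 − 54.7940)²/54.7940 = 0.1876
  (60 − 58.0899)²/58.0899 = 0.0628
  (47 − 52.1161)²/52.1161 = 0.5022
  (85 − 85.0137)²/85.0137 = 0.0000
  (86 − 90.1273)²/90.1273 = 0.1890
  (85 − 80.8589)²/80.8589 = 0.2121
  (77 − 66.0849)²/66.0849 = 1.8028
  (61 − 70.0599)²/70.0599 = 1.1716
  (61 − 62.8552)²/62.8552 = 0.0548
  (46 − 60.1074)²/60.1074 = 3.3111
  (75 − 63.7228)²/63.7228 = 1.9958
  (60 − 57.1698)²/57.1698 = 0.1401
χ² = 0.1876 + 0.0628 + 0.5022 + 0.0000 + 0.1890 + 0.2121 + 1.8028 + 1.1716 + 0.0548 + 3.3111 + 1.9958 + 0.1401 = 9.630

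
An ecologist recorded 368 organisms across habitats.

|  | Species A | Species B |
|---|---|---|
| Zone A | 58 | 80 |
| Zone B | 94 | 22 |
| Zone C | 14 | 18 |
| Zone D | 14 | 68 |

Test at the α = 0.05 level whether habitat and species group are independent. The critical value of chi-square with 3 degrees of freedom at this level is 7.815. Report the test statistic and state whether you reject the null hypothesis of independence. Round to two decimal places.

Row totals: 138, 116, 32, 82. Column totals: 180, 188. Grand total N = 368.
Expected counts (row total × column total / N):
  Zone A, Species A: 138×180/368 = 67.500
  Zone A, Species B: 138×188/368 = 70.500
  Zone B, Species A: 116×180/368 = 56.739
  Zone B, Species B: 116×188/368 = 59.261
  Zone C, Species A: 32×180/368 = 15.652
  Zone C, Species B: 32×188/368 = 16.348
  Zone D, Species A: 82×180/368 = 40.109
  Zone D, Species B: 82×188/368 = 41.891
Contributions (O − E)²/E:
  (58 − 67.500)²/67.500 = 1.3370
  (80 − 70.500)²/70.500 = 1.2801
  (94 − 56.739)²/56.739 = 24.4696
  (22 − 59.261)²/59.261 = 23.4283
  (14 − 15.652)²/15.652 = 0.1744
  (18 − 16.348)²/16.348 = 0.1669
  (14 − 40.109)²/40.109 = 16.9957
  (68 − 41.891)²/41.891 = 16.2727
χ² = 1.3370 + 1.2801 + 24.4696 + 23.4283 + 0.1744 + 0.1669 + 16.9957 + 16.2727 = 84.12
df = (4−1)(2−1) = 3. Since 84.12 > 7.815, reject the null hypothesis of independence at α = 0.05.

84.12; reject H₀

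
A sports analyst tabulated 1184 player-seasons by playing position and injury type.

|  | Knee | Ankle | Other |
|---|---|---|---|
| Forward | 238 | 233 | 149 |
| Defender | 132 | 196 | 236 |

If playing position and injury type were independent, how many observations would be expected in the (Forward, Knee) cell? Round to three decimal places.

Row total (Forward) = 620; column total (Knee) = 370; grand total N = 1184.
Expected count = (row total × column total) / N = 620 × 370 / 1184 = 193.750.

193.750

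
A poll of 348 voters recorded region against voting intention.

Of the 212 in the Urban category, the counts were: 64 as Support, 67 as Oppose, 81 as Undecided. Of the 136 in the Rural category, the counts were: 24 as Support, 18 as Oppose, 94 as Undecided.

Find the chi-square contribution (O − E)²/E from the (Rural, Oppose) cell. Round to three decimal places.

6.972

Row total (Rural) = 136; column total (Oppose) = 85; N = 348.
Expected count E = 136 × 85 / 348 = 33.2184.
Contribution = (O − E)²/E = (18 − 33.2184)² / 33.2184 = 6.972.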